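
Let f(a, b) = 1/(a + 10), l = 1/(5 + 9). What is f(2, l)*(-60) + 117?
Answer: 112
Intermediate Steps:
l = 1/14 ≈ 0.071429
f(a, b) = 1/(10 + a)
f(2, l)*(-60) + 117 = -60/(10 + 2) + 117 = -60/12 + 117 = (1/12)*(-60) + 117 = -5 + 117 = 112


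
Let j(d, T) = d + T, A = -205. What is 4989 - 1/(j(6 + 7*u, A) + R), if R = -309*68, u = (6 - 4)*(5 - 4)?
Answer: 105751834/21197 ≈ 4989.0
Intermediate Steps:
u = 2 (u = 2*1 = 2)
j(d, T) = T + d
R = -21012
4989 - 1/(j(6 + 7*u, A) + R) = 4989 - 1/((-205 + (6 + 7*2)) - 21012) = 4989 - 1/((-205 + (6 + 14)) - 21012) = 4989 - 1/((-205 + 20) - 21012) = 4989 - 1/(-185 - 21012) = 4989 - 1/(-21197) = 4989 - 1*(-1/21197) = 4989 + 1/21197 = 105751834/21197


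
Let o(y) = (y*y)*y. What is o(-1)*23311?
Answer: -23311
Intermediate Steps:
o(y) = y**3 (o(y) = y**2*y = y**3)
o(-1)*23311 = (-1)**3*23311 = -1*23311 = -23311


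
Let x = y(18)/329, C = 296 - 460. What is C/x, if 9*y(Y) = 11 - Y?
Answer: 69372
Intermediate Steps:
y(Y) = 11/9 - Y/9 (y(Y) = (11 - Y)/9 = 11/9 - Y/9)
C = -164
x = -1/423 (x = (11/9 - 1/9*18)/329 = (11/9 - 2)*(1/329) = -7/9*1/329 = -1/423 ≈ -0.0023641)
C/x = -164/(-1/423) = -164*(-423) = 69372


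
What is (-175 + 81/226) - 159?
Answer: -75403/226 ≈ -333.64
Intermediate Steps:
(-175 + 81/226) - 159 = -39469/226 - 159 = -75403/226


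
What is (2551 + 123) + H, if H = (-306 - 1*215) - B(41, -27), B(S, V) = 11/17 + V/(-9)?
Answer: 36539/17 ≈ 2149.4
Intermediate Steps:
B(S, V) = 11/17 - V/9 (B(S, V) = 11*(1/17) + V*(-1/9) = 11/17 - V/9)
H = -8919/17 (H = (-306 - 1*215) - (11/17 - 1/9*(-27)) = (-306 - 215) - (11/17 + 3) = -521 - 1*62/17 = -521 - 62/17 = -8919/17 ≈ -524.65)
(2551 + 123) + H = (2551 + 123) - 8919/17 = 2674 - 8919/17 = 36539/17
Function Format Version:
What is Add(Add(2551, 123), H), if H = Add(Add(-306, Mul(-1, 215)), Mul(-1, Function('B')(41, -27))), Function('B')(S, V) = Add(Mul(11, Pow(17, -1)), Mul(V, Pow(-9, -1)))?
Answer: Rational(36539, 17) ≈ 2149.4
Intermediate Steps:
Function('B')(S, V) = Add(Rational(11, 17), Mul(Rational(-1, 9), V)) (Function('B')(S, V) = Add(Mul(11, Rational(1, 17)), Mul(V, Rational(-1, 9))) = Add(Rational(11, 17), Mul(Rational(-1, 9), V)))
H = Rational(-8919, 17) (H = Add(Add(-306, Mul(-1, 215)), Mul(-1, Add(Rational(11, 17), Mul(Rational(-1, 9), -27)))) = Add(Add(-306, -215), Mul(-1, Add(Rational(11, 17), 3))) = Add(-521, Mul(-1, Rational(62, 17))) = Add(-521, Rational(-62, 17)) = Rational(-8919, 17) ≈ -524.65)
Add(Add(2551, 123), H) = Add(Add(2551, 123), Rational(-8919, 17)) = Add(2674, Rational(-8919, 17)) = Rational(36539, 17)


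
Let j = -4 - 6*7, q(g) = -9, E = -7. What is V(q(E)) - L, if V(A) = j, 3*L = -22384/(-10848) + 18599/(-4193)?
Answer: -55081391/1218366 ≈ -45.209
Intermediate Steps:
L = -963445/1218366 (L = (-22384/(-10848) + 18599/(-4193))/3 = (-22384*(-1/10848) + 18599*(-1/4193))/3 = (1399/678 - 2657/599)/3 = (1/3)*(-963445/406122) = -963445/1218366 ≈ -0.79077)
j = -46 (j = -4 - 42 = -46)
V(A) = -46
V(q(E)) - L = -46 - 1*(-963445/1218366) = -46 + 963445/1218366 = -55081391/1218366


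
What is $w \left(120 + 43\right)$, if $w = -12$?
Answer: $-1956$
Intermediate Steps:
$w \left(120 + 43\right) = - 12 \left(120 + 43\right) = \left(-12\right) 163 = -1956$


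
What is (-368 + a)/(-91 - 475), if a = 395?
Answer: -27/566 ≈ -0.047703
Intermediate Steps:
(-368 + a)/(-91 - 475) = (-368 + 395)/(-91 - 475) = 27/(-566) = 27*(-1/566) = -27/566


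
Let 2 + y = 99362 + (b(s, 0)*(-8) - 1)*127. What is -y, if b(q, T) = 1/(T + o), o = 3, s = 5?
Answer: -296683/3 ≈ -98894.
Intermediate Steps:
b(q, T) = 1/(3 + T) (b(q, T) = 1/(T + 3) = 1/(3 + T))
y = 296683/3 (y = -2 + (99362 + (-8/(3 + 0) - 1)*127) = -2 + (99362 + (-8/3 - 1)*127) = -2 + (99362 - 11/3*127) = -2 + (99362 - 1397/3) = -2 + 296689/3 = 296683/3 ≈ 98894.)
-y = -1*296683/3 = -296683/3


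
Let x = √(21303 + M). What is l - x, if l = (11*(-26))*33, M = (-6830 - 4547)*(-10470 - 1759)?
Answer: -9438 - 74*√25411 ≈ -21234.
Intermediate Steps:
M = 139129333 (M = -11377*(-12229) = 139129333)
x = 74*√25411 (x = √(21303 + 139129333) = √139150636 = 74*√25411 ≈ 11796.)
l = -9438 (l = -286*33 = -9438)
l - x = -9438 - 74*√25411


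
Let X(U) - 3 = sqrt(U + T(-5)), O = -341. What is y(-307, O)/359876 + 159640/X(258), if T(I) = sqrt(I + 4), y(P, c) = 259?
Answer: -21457792803781/11156515876 + 239460*I/31001 + 19875180*sqrt(258 + I)/31001 - 79820*I*sqrt(258 + I)/31001 ≈ 8374.6 - 13.676*I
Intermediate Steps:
T(I) = sqrt(4 + I)
X(U) = 3 + sqrt(I + U) (X(U) = 3 + sqrt(U + sqrt(4 - 5)) = 3 + sqrt(U + sqrt(-1)) = 3 + sqrt(U + I) = 3 + sqrt(I + U))
y(-307, O)/359876 + 159640/X(258) = 259/359876 + 159640/(3 + sqrt(I + 258)) = 259*(1/359876) + 159640/(3 + sqrt(258 + I)) = 259/359876 + 159640/(3 + sqrt(258 + I))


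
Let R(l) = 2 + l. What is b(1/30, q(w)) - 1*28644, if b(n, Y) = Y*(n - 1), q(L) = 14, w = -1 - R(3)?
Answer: -429863/15 ≈ -28658.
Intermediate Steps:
w = -6 (w = -1 - (2 + 3) = -1 - 1*5 = -1 - 5 = -6)
b(n, Y) = Y*(-1 + n)
b(1/30, q(w)) - 1*28644 = 14*(-1 + 1/30) - 1*28644 = 14*(-1 + 1/30) - 28644 = 14*(-29/30) - 28644 = -203/15 - 28644 = -429863/15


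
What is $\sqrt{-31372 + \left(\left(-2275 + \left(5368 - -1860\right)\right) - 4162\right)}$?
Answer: $i \sqrt{30581} \approx 174.87 i$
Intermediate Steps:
$\sqrt{-31372 + \left(\left(-2275 + \left(5368 - -1860\right)\right) - 4162\right)} = \sqrt{-31372 + \left(\left(-2275 + \left(5368 + 1860\right)\right) - 4162\right)} = \sqrt{-31372 + \left(\left(-2275 + 7228\right) - 4162\right)} = \sqrt{-31372 + \left(4953 - 4162\right)} = \sqrt{-31372 + 791} = \sqrt{-30581} = i \sqrt{30581}$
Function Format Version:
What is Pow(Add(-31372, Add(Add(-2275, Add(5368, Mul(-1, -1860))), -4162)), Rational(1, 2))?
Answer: Mul(I, Pow(30581, Rational(1, 2))) ≈ Mul(174.87, I)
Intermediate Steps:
Pow(Add(-31372, Add(Add(-2275, Add(5368, Mul(-1, -1860))), -4162)), Rational(1, 2)) = Pow(Add(-31372, Add(Add(-2275, Add(5368, 1860)), -4162)), Rational(1, 2)) = Pow(Add(-31372, Add(Add(-2275, 7228), -4162)), Rational(1, 2)) = Pow(Add(-31372, Add(4953, -4162)), Rational(1, 2)) = Pow(Add(-31372, 791), Rational(1, 2)) = Pow(-30581, Rational(1, 2)) = Mul(I, Pow(30581, Rational(1, 2)))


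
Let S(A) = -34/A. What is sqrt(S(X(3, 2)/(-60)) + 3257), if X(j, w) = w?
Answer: sqrt(4277) ≈ 65.399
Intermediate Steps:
sqrt(S(X(3, 2)/(-60)) + 3257) = sqrt(-34/(2/(-60)) + 3257) = sqrt(-34/(2*(-1/60)) + 3257) = sqrt(-34/(-1/30) + 3257) = sqrt(-34*(-30) + 3257) = sqrt(1020 + 3257) = sqrt(4277)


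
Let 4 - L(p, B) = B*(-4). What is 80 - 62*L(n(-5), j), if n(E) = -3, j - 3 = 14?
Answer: -4384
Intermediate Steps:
j = 17 (j = 3 + 14 = 17)
L(p, B) = 4 + 4*B (L(p, B) = 4 - B*(-4) = 4 - (-4)*B = 4 + 4*B)
80 - 62*L(n(-5), j) = 80 - 62*(4 + 4*17) = 80 - 62*(4 + 68) = 80 - 62*72 = 80 - 4464 = -4384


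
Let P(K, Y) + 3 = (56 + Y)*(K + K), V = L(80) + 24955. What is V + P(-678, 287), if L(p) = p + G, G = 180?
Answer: -439896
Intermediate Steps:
L(p) = 180 + p (L(p) = p + 180 = 180 + p)
V = 25215 (V = (180 + 80) + 24955 = 260 + 24955 = 25215)
P(K, Y) = -3 + 2*K*(56 + Y) (P(K, Y) = -3 + (56 + Y)*(K + K) = -3 + (56 + Y)*(2*K) = -3 + 2*K*(56 + Y))
V + P(-678, 287) = 25215 + (-3 + 112*(-678) + 2*(-678)*287) = 25215 + (-3 - 75936 - 389172) = 25215 - 465111 = -439896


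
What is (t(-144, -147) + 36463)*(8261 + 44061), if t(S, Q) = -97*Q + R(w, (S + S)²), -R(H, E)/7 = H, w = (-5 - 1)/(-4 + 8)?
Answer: 2654425865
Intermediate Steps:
w = -3/2 (w = -6/4 = -6*¼ = -3/2 ≈ -1.5000)
R(H, E) = -7*H
t(S, Q) = 21/2 - 97*Q (t(S, Q) = -97*Q - 7*(-3/2) = -97*Q + 21/2 = 21/2 - 97*Q)
(t(-144, -147) + 36463)*(8261 + 44061) = ((21/2 - 97*(-147)) + 36463)*(8261 + 44061) = ((21/2 + 14259) + 36463)*52322 = (28539/2 + 36463)*52322 = (101465/2)*52322 = 2654425865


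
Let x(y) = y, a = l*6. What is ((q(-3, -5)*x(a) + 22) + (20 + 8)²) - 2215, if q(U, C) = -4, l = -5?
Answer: -1289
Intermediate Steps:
a = -30 (a = -5*6 = -30)
((q(-3, -5)*x(a) + 22) + (20 + 8)²) - 2215 = ((-4*(-30) + 22) + (20 + 8)²) - 2215 = ((120 + 22) + 28²) - 2215 = (142 + 784) - 2215 = 926 - 2215 = -1289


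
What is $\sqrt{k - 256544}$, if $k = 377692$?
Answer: $2 \sqrt{30287} \approx 348.06$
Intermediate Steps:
$\sqrt{k - 256544} = \sqrt{377692 - 256544} = \sqrt{121148} = 2 \sqrt{30287}$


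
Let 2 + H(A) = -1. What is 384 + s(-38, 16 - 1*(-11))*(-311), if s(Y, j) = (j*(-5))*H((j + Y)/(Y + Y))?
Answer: -125571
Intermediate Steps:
H(A) = -3 (H(A) = -2 - 1 = -3)
s(Y, j) = 15*j (s(Y, j) = (j*(-5))*(-3) = -5*j*(-3) = 15*j)
384 + s(-38, 16 - 1*(-11))*(-311) = 384 + (15*(16 - 1*(-11)))*(-311) = 384 + (15*(16 + 11))*(-311) = 384 + (15*27)*(-311) = 384 + 405*(-311) = 384 - 125955 = -125571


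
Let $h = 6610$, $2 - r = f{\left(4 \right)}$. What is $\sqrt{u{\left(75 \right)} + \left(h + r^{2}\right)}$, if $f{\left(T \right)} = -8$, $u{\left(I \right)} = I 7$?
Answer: $\sqrt{7235} \approx 85.059$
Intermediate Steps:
$u{\left(I \right)} = 7 I$
$r = 10$ ($r = 2 - -8 = 2 + 8 = 10$)
$\sqrt{u{\left(75 \right)} + \left(h + r^{2}\right)} = \sqrt{7 \cdot 75 + \left(6610 + 10^{2}\right)} = \sqrt{525 + \left(6610 + 100\right)} = \sqrt{525 + 6710} = \sqrt{7235}$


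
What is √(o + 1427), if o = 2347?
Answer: √3774 ≈ 61.433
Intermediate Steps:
√(o + 1427) = √(2347 + 1427) = √3774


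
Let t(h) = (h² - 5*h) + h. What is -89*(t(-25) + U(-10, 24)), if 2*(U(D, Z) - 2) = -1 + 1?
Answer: -64703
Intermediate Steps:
U(D, Z) = 2 (U(D, Z) = 2 + (-1 + 1)/2 = 2 + (½)*0 = 2 + 0 = 2)
t(h) = h² - 4*h
-89*(t(-25) + U(-10, 24)) = -89*(-25*(-4 - 25) + 2) = -89*(-25*(-29) + 2) = -89*(725 + 2) = -89*727 = -64703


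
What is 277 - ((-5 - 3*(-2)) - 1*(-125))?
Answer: 151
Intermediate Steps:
277 - ((-5 - 3*(-2)) - 1*(-125)) = 277 - ((-5 + 6) + 125) = 277 - (1 + 125) = 277 - 1*126 = 277 - 126 = 151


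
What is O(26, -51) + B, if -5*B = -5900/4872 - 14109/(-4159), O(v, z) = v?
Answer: 647485823/25328310 ≈ 25.564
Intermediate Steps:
B = -11050237/25328310 (B = -(-5900/4872 - 14109/(-4159))/5 = -(-5900*1/4872 - 14109*(-1/4159))/5 = -(-1475/1218 + 14109/4159)/5 = -1/5*11050237/5065662 = -11050237/25328310 ≈ -0.43628)
O(26, -51) + B = 26 - 11050237/25328310 = 647485823/25328310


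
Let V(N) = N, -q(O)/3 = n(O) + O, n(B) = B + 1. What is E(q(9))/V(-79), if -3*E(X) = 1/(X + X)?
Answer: -1/27018 ≈ -3.7012e-5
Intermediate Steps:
n(B) = 1 + B
q(O) = -3 - 6*O (q(O) = -3*((1 + O) + O) = -3*(1 + 2*O) = -3 - 6*O)
E(X) = -1/(6*X) (E(X) = -1/(3*(X + X)) = -1/(2*X)/3 = -1/(6*X))
E(q(9))/V(-79) = -1/(6*(-3 - 6*9))/(-79) = -1/(6*(-3 - 54))*(-1/79) = -⅙/(-57)*(-1/79) = -⅙*(-1/57)*(-1/79) = (1/342)*(-1/79) = -1/27018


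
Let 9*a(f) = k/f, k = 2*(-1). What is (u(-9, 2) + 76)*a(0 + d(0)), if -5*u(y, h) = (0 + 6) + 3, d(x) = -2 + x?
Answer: 371/45 ≈ 8.2444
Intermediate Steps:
u(y, h) = -9/5 (u(y, h) = -((0 + 6) + 3)/5 = -(6 + 3)/5 = -⅕*9 = -9/5)
k = -2
a(f) = -2/(9*f) (a(f) = (-2/f)/9 = -2/(9*f))
(u(-9, 2) + 76)*a(0 + d(0)) = (-9/5 + 76)*(-2/(9*(0 + (-2 + 0)))) = 371*(-2/(9*(0 - 2)))/5 = 371*(-2/9/(-2))/5 = 371*(-2/9*(-½))/5 = (371/5)*(⅑) = 371/45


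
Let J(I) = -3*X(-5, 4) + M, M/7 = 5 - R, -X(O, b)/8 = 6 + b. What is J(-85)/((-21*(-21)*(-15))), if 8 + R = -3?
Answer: -352/6615 ≈ -0.053212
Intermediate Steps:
R = -11 (R = -8 - 3 = -11)
X(O, b) = -48 - 8*b (X(O, b) = -8*(6 + b) = -48 - 8*b)
M = 112 (M = 7*(5 - 1*(-11)) = 7*(5 + 11) = 7*16 = 112)
J(I) = 352 (J(I) = -3*(-48 - 8*4) + 112 = -3*(-48 - 32) + 112 = -3*(-80) + 112 = 240 + 112 = 352)
J(-85)/((-21*(-21)*(-15))) = 352/((-21*(-21)*(-15))) = 352/((441*(-15))) = 352/(-6615) = 352*(-1/6615) = -352/6615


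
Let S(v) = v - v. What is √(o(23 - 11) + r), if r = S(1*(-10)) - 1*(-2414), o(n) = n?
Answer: √2426 ≈ 49.254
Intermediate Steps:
S(v) = 0
r = 2414 (r = 0 - 1*(-2414) = 0 + 2414 = 2414)
√(o(23 - 11) + r) = √((23 - 11) + 2414) = √(12 + 2414) = √2426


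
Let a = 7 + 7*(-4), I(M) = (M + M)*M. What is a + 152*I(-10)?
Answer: 30379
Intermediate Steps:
I(M) = 2*M² (I(M) = (2*M)*M = 2*M²)
a = -21 (a = 7 - 28 = -21)
a + 152*I(-10) = -21 + 152*(2*(-10)²) = -21 + 152*(2*100) = -21 + 152*200 = -21 + 30400 = 30379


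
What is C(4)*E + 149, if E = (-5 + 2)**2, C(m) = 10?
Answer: 239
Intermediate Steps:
E = 9 (E = (-3)**2 = 9)
C(4)*E + 149 = 10*9 + 149 = 90 + 149 = 239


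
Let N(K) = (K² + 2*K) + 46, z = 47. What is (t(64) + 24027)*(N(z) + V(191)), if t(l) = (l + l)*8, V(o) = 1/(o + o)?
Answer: 22478738269/382 ≈ 5.8845e+7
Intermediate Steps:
V(o) = 1/(2*o)
t(l) = 16*l (t(l) = (2*l)*8 = 16*l)
N(K) = 46 + K² + 2*K
(t(64) + 24027)*(N(z) + V(191)) = (16*64 + 24027)*((46 + 47² + 2*47) + (½)/191) = (1024 + 24027)*((46 + 2209 + 94) + (½)*(1/191)) = 25051*(2349 + 1/382) = 25051*(897319/382) = 22478738269/382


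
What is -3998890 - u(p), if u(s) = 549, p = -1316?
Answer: -3999439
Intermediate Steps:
-3998890 - u(p) = -3998890 - 1*549 = -3998890 - 549 = -3999439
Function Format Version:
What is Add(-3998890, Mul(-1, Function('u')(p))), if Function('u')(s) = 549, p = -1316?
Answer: -3999439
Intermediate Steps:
Add(-3998890, Mul(-1, Function('u')(p))) = Add(-3998890, Mul(-1, 549)) = Add(-3998890, -549) = -3999439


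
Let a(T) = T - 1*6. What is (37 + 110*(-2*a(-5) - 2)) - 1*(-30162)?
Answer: 32399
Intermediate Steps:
a(T) = -6 + T (a(T) = T - 6 = -6 + T)
(37 + 110*(-2*a(-5) - 2)) - 1*(-30162) = (37 + 110*(-2*(-6 - 5) - 2)) - 1*(-30162) = (37 + 110*(-2*(-11) - 2)) + 30162 = (37 + 110*(22 - 2)) + 30162 = (37 + 110*20) + 30162 = (37 + 2200) + 30162 = 2237 + 30162 = 32399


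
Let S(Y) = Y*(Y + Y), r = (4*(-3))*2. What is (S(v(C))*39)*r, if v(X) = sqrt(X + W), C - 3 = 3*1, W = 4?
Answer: -18720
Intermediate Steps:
r = -24 (r = -12*2 = -24)
C = 6 (C = 3 + 3*1 = 3 + 3 = 6)
v(X) = sqrt(4 + X) (v(X) = sqrt(X + 4) = sqrt(4 + X))
S(Y) = 2*Y**2 (S(Y) = Y*(2*Y) = 2*Y**2)
(S(v(C))*39)*r = ((2*(sqrt(4 + 6))**2)*39)*(-24) = ((2*(sqrt(10))**2)*39)*(-24) = ((2*10)*39)*(-24) = (20*39)*(-24) = 780*(-24) = -18720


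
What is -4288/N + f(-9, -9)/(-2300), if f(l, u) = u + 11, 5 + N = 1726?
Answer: -4932921/1979150 ≈ -2.4924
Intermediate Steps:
N = 1721 (N = -5 + 1726 = 1721)
f(l, u) = 11 + u
-4288/N + f(-9, -9)/(-2300) = -4288/1721 + (11 - 9)/(-2300) = -4288*1/1721 + 2*(-1/2300) = -4288/1721 - 1/1150 = -4932921/1979150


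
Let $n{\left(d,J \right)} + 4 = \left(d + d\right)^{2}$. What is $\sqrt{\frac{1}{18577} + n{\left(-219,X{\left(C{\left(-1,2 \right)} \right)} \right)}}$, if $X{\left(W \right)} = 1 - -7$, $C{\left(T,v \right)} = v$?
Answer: $\frac{\sqrt{66204929597937}}{18577} \approx 438.0$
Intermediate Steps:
$X{\left(W \right)} = 8$ ($X{\left(W \right)} = 1 + 7 = 8$)
$n{\left(d,J \right)} = -4 + 4 d^{2}$ ($n{\left(d,J \right)} = -4 + \left(d + d\right)^{2} = -4 + \left(2 d\right)^{2} = -4 + 4 d^{2}$)
$\sqrt{\frac{1}{18577} + n{\left(-219,X{\left(C{\left(-1,2 \right)} \right)} \right)}} = \sqrt{\frac{1}{18577} - \left(4 - 4 \left(-219\right)^{2}\right)} = \sqrt{\frac{1}{18577} + \left(-4 + 4 \cdot 47961\right)} = \sqrt{\frac{1}{18577} + \left(-4 + 191844\right)} = \sqrt{\frac{1}{18577} + 191840} = \sqrt{\frac{3563811681}{18577}} = \frac{\sqrt{66204929597937}}{18577}$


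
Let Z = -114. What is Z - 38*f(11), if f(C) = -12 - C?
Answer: 760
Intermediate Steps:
Z - 38*f(11) = -114 - 38*(-12 - 1*11) = -114 - 38*(-12 - 11) = -114 - 38*(-23) = -114 + 874 = 760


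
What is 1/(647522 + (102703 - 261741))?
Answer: 1/488484 ≈ 2.0471e-6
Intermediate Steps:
1/(647522 + (102703 - 261741)) = 1/(647522 - 159038) = 1/488484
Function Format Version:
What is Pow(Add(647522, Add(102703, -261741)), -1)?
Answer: Rational(1, 488484) ≈ 2.0471e-6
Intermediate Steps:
Pow(Add(647522, Add(102703, -261741)), -1) = Pow(Add(647522, -159038), -1) = Pow(488484, -1) = Rational(1, 488484)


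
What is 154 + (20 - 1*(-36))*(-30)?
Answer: -1526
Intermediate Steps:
154 + (20 - 1*(-36))*(-30) = 154 + (20 + 36)*(-30) = 154 + 56*(-30) = 154 - 1680 = -1526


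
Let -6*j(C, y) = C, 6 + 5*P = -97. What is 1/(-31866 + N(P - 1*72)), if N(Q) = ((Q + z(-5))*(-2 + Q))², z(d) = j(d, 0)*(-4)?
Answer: 5625/463101092359 ≈ 1.2146e-8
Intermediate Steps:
P = -103/5 (P = -6/5 + (⅕)*(-97) = -6/5 - 97/5 = -103/5 ≈ -20.600)
j(C, y) = -C/6
z(d) = 2*d/3 (z(d) = -d/6*(-4) = 2*d/3)
N(Q) = (-2 + Q)²*(-10/3 + Q)² (N(Q) = ((Q + (⅔)*(-5))*(-2 + Q))² = ((Q - 10/3)*(-2 + Q))² = ((-10/3 + Q)*(-2 + Q))² = ((-2 + Q)*(-10/3 + Q))² = (-2 + Q)²*(-10/3 + Q)²)
1/(-31866 + N(P - 1*72)) = 1/(-31866 + (-10 + 3*(-103/5 - 1*72))²*(-2 + (-103/5 - 1*72))²/9) = 1/(-31866 + (-10 + 3*(-103/5 - 72))²*(-2 + (-103/5 - 72))²/9) = 1/(-31866 + (-10 + 3*(-463/5))²*(-2 - 463/5)²/9) = 1/(-31866 + (-10 - 1389/5)²*(-473/5)²/9) = 1/(-31866 + (⅑)*(-1439/5)²*(223729/25)) = 1/(-31866 + (⅑)*(2070721/25)*(223729/25)) = 1/(-31866 + 463280338609/5625) = 1/(463101092359/5625) = 5625/463101092359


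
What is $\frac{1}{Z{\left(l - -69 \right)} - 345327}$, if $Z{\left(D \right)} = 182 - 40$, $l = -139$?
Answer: $- \frac{1}{345185} \approx -2.897 \cdot 10^{-6}$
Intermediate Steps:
$Z{\left(D \right)} = 142$ ($Z{\left(D \right)} = 182 - 40 = 142$)
$\frac{1}{Z{\left(l - -69 \right)} - 345327} = \frac{1}{142 - 345327} = \frac{1}{-345185} = - \frac{1}{345185}$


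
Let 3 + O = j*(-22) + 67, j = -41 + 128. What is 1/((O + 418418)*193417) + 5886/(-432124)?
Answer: -16937245169939/1243457379966648 ≈ -0.013621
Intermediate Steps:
j = 87
O = -1850 (O = -3 + (87*(-22) + 67) = -3 + (-1914 + 67) = -3 - 1847 = -1850)
1/((O + 418418)*193417) + 5886/(-432124) = 1/((-1850 + 418418)*193417) + 5886/(-432124) = (1/193417)/416568 + 5886*(-1/432124) = (1/416568)*(1/193417) - 2943/216062 = 1/80571332856 - 2943/216062 = -16937245169939/1243457379966648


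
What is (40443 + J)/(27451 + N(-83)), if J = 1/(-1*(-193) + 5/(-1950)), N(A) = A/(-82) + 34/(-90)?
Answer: 11232745815330/7624488591839 ≈ 1.4732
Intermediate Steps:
N(A) = -17/45 - A/82 (N(A) = A*(-1/82) + 34*(-1/90) = -A/82 - 17/45 = -17/45 - A/82)
J = 390/75269 (J = 1/(193 - 1/1950*5) = 1/(193 - 1/390) = 1/(75269/390) = 390/75269 ≈ 0.0051814)
(40443 + J)/(27451 + N(-83)) = (40443 + 390/75269)/(27451 + (-17/45 - 1/82*(-83))) = 3044104557/(75269*(27451 + (-17/45 + 83/82))) = 3044104557/(75269*(27451 + 2341/3690)) = 3044104557/(75269*(101296531/3690)) = (3044104557/75269)*(3690/101296531) = 11232745815330/7624488591839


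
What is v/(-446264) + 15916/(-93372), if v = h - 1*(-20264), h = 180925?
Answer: -6472039283/10417140552 ≈ -0.62129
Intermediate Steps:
v = 201189 (v = 180925 - 1*(-20264) = 180925 + 20264 = 201189)
v/(-446264) + 15916/(-93372) = 201189/(-446264) + 15916/(-93372) = 201189*(-1/446264) + 15916*(-1/93372) = -201189/446264 - 3979/23343 = -6472039283/10417140552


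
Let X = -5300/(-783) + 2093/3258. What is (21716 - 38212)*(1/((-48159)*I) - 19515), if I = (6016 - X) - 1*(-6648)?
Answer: 6179725091947346803344/19196495533003 ≈ 3.2192e+8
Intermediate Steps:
X = 2100691/283446 (X = -5300*(-1/783) + 2093*(1/3258) = 5300/783 + 2093/3258 = 2100691/283446 ≈ 7.4113)
I = 3587459453/283446 (I = (6016 - 1*2100691/283446) - 1*(-6648) = (6016 - 2100691/283446) + 6648 = 1703110445/283446 + 6648 = 3587459453/283446 ≈ 12657.)
(21716 - 38212)*(1/((-48159)*I) - 19515) = (21716 - 38212)*(1/((-48159)*(3587459453/283446)) - 19515) = -16496*(-1/48159*283446/3587459453 - 19515) = -16496*(-31494/19196495533003 - 19515) = -16496*(-374619610326585039/19196495533003) = 6179725091947346803344/19196495533003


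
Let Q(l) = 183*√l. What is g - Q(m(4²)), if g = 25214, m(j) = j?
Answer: 24482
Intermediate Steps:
g - Q(m(4²)) = 25214 - 183*√(4²) = 25214 - 183*√16 = 25214 - 183*4 = 25214 - 1*732 = 25214 - 732 = 24482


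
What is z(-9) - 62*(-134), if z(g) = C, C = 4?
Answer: 8312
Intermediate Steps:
z(g) = 4
z(-9) - 62*(-134) = 4 - 62*(-134) = 4 + 8308 = 8312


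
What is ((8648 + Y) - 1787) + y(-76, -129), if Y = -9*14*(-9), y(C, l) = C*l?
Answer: 17799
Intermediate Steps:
Y = 1134 (Y = -126*(-9) = 1134)
((8648 + Y) - 1787) + y(-76, -129) = ((8648 + 1134) - 1787) - 76*(-129) = (9782 - 1787) + 9804 = 7995 + 9804 = 17799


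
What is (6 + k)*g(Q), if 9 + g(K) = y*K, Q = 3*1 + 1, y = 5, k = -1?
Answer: 55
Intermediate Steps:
Q = 4 (Q = 3 + 1 = 4)
g(K) = -9 + 5*K
(6 + k)*g(Q) = (6 - 1)*(-9 + 5*4) = 5*(-9 + 20) = 5*11 = 55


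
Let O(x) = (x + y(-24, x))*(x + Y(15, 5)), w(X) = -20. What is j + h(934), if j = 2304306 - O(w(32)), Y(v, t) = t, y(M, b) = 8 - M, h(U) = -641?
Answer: 2303845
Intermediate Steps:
O(x) = (5 + x)*(32 + x) (O(x) = (x + (8 - 1*(-24)))*(x + 5) = (x + (8 + 24))*(5 + x) = (x + 32)*(5 + x) = (32 + x)*(5 + x) = (5 + x)*(32 + x))
j = 2304486 (j = 2304306 - (160 + (-20)² + 37*(-20)) = 2304306 - (160 + 400 - 740) = 2304306 - 1*(-180) = 2304306 + 180 = 2304486)
j + h(934) = 2304486 - 641 = 2303845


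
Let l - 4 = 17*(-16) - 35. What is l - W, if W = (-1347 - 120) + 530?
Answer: 634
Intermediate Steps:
W = -937 (W = -1467 + 530 = -937)
l = -303 (l = 4 + (17*(-16) - 35) = 4 + (-272 - 35) = 4 - 307 = -303)
l - W = -303 - 1*(-937) = -303 + 937 = 634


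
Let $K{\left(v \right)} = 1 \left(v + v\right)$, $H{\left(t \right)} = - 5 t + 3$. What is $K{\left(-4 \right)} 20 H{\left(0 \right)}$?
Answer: $-480$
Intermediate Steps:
$H{\left(t \right)} = 3 - 5 t$
$K{\left(v \right)} = 2 v$ ($K{\left(v \right)} = 1 \cdot 2 v = 2 v$)
$K{\left(-4 \right)} 20 H{\left(0 \right)} = 2 \left(-4\right) 20 \left(3 - 0\right) = \left(-8\right) 20 \left(3 + 0\right) = \left(-160\right) 3 = -480$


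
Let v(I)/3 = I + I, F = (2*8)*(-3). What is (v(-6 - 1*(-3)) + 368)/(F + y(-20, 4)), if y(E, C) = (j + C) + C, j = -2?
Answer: -25/3 ≈ -8.3333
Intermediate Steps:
y(E, C) = -2 + 2*C (y(E, C) = (-2 + C) + C = -2 + 2*C)
F = -48 (F = 16*(-3) = -48)
v(I) = 6*I (v(I) = 3*(I + I) = 3*(2*I) = 6*I)
(v(-6 - 1*(-3)) + 368)/(F + y(-20, 4)) = (6*(-6 - 1*(-3)) + 368)/(-48 + (-2 + 2*4)) = (6*(-6 + 3) + 368)/(-48 + (-2 + 8)) = (6*(-3) + 368)/(-48 + 6) = (-18 + 368)/(-42) = 350*(-1/42) = -25/3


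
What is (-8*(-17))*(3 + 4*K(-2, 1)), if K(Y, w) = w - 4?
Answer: -1224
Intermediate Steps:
K(Y, w) = -4 + w
(-8*(-17))*(3 + 4*K(-2, 1)) = (-8*(-17))*(3 + 4*(-4 + 1)) = 136*(3 + 4*(-3)) = 136*(3 - 12) = 136*(-9) = -1224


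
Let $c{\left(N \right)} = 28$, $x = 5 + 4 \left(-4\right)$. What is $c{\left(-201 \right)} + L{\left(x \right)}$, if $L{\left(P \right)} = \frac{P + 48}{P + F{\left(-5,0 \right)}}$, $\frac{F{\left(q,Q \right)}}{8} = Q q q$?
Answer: $\frac{271}{11} \approx 24.636$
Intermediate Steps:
$F{\left(q,Q \right)} = 8 Q q^{2}$ ($F{\left(q,Q \right)} = 8 Q q q = 8 Q q^{2}$)
$x = -11$ ($x = 5 - 16 = -11$)
$L{\left(P \right)} = \frac{48 + P}{P}$ ($L{\left(P \right)} = \frac{P + 48}{P + 8 \cdot 0 \left(-5\right)^{2}} = \frac{48 + P}{P + 8 \cdot 0 \cdot 25} = \frac{48 + P}{P + 0} = \frac{48 + P}{P}$)
$c{\left(-201 \right)} + L{\left(x \right)} = 28 + \frac{48 - 11}{-11} = 28 - \frac{37}{11} = \frac{271}{11}$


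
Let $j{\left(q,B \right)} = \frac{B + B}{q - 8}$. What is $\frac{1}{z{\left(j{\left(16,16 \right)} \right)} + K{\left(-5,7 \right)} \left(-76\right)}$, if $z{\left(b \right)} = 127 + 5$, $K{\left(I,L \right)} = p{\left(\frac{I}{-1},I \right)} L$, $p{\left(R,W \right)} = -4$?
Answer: $\frac{1}{2260} \approx 0.00044248$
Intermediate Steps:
$j{\left(q,B \right)} = \frac{2 B}{-8 + q}$
$K{\left(I,L \right)} = - 4 L$
$z{\left(b \right)} = 132$
$\frac{1}{z{\left(j{\left(16,16 \right)} \right)} + K{\left(-5,7 \right)} \left(-76\right)} = \frac{1}{132 + \left(-4\right) 7 \left(-76\right)} = \frac{1}{132 - -2128} = \frac{1}{132 + 2128} = \frac{1}{2260}$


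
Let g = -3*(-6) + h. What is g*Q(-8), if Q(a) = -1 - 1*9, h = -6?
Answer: -120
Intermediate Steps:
g = 12 (g = -3*(-6) - 6 = 18 - 6 = 12)
Q(a) = -10 (Q(a) = -1 - 9 = -10)
g*Q(-8) = 12*(-10) = -120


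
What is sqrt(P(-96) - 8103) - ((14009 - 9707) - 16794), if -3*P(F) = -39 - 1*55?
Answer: 12492 + I*sqrt(72645)/3 ≈ 12492.0 + 89.842*I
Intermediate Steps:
P(F) = 94/3 (P(F) = -(-39 - 1*55)/3 = -(-39 - 55)/3 = -1/3*(-94) = 94/3)
sqrt(P(-96) - 8103) - ((14009 - 9707) - 16794) = sqrt(94/3 - 8103) - ((14009 - 9707) - 16794) = sqrt(-24215/3) - (4302 - 16794) = I*sqrt(72645)/3 - 1*(-12492) = I*sqrt(72645)/3 + 12492 = 12492 + I*sqrt(72645)/3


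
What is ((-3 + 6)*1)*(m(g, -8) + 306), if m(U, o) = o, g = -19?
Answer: 894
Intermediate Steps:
((-3 + 6)*1)*(m(g, -8) + 306) = ((-3 + 6)*1)*(-8 + 306) = (3*1)*298 = 3*298 = 894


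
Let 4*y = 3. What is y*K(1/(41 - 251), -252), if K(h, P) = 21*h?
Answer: -3/40 ≈ -0.075000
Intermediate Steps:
y = ¾ (y = (¼)*3 = ¾ ≈ 0.75000)
y*K(1/(41 - 251), -252) = 3*(21/(41 - 251))/4 = 3*(21/(-210))/4 = 3*(21*(-1/210))/4 = (¾)*(-⅒) = -3/40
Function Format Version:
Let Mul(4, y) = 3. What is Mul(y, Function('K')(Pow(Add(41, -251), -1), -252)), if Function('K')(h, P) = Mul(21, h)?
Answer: Rational(-3, 40) ≈ -0.075000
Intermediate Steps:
y = Rational(3, 4) (y = Mul(Rational(1, 4), 3) = Rational(3, 4) ≈ 0.75000)
Mul(y, Function('K')(Pow(Add(41, -251), -1), -252)) = Mul(Rational(3, 4), Mul(21, Pow(Add(41, -251), -1))) = Mul(Rational(3, 4), Mul(21, Pow(-210, -1))) = Mul(Rational(3, 4), Mul(21, Rational(-1, 210))) = Mul(Rational(3, 4), Rational(-1, 10)) = Rational(-3, 40)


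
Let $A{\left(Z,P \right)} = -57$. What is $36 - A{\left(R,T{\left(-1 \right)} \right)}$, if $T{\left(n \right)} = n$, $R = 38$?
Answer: $93$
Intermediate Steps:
$36 - A{\left(R,T{\left(-1 \right)} \right)} = 36 - -57 = 36 + 57 = 93$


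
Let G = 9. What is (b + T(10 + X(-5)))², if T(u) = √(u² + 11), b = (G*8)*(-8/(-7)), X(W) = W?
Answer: 381924/49 ≈ 7794.4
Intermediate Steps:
b = 576/7 (b = (9*8)*(-8/(-7)) = 72*(-8*(-⅐)) = 72*(8/7) = 576/7 ≈ 82.286)
T(u) = √(11 + u²)
(b + T(10 + X(-5)))² = (576/7 + √(11 + (10 - 5)²))² = (576/7 + √(11 + 5²))² = (576/7 + √(11 + 25))² = (576/7 + √36)² = (576/7 + 6)² = (618/7)² = 381924/49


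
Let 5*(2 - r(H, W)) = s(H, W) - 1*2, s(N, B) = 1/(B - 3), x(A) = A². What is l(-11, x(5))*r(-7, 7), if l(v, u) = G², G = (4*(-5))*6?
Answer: 33840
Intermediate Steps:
G = -120 (G = -20*6 = -120)
l(v, u) = 14400 (l(v, u) = (-120)² = 14400)
s(N, B) = 1/(-3 + B)
r(H, W) = 12/5 - 1/(5*(-3 + W)) (r(H, W) = 2 - (1/(-3 + W) - 1*2)/5 = 2 - (1/(-3 + W) - 2)/5 = 2 - (-2 + 1/(-3 + W))/5 = 2 + (⅖ - 1/(5*(-3 + W))) = 12/5 - 1/(5*(-3 + W)))
l(-11, x(5))*r(-7, 7) = 14400*((-37 + 12*7)/(5*(-3 + 7))) = 14400*((⅕)*(-37 + 84)/4) = 14400*((⅕)*(¼)*47) = 14400*(47/20) = 33840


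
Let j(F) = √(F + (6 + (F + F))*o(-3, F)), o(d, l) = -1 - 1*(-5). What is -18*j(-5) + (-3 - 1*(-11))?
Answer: 8 - 18*I*√21 ≈ 8.0 - 82.486*I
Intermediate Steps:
o(d, l) = 4 (o(d, l) = -1 + 5 = 4)
j(F) = √(24 + 9*F) (j(F) = √(F + (6 + (F + F))*4) = √(F + (6 + 2*F)*4) = √(F + (24 + 8*F)) = √(24 + 9*F))
-18*j(-5) + (-3 - 1*(-11)) = -18*√(24 + 9*(-5)) + (-3 - 1*(-11)) = -18*√(24 - 45) + (-3 + 11) = -18*I*√21 + 8 = 8 - 18*I*√21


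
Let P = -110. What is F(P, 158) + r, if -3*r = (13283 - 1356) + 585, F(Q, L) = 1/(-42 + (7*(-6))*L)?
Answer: -27851713/6678 ≈ -4170.7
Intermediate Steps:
F(Q, L) = 1/(-42 - 42*L)
r = -12512/3 (r = -((13283 - 1356) + 585)/3 = -(11927 + 585)/3 = -⅓*12512 = -12512/3 ≈ -4170.7)
F(P, 158) + r = -1/(42 + 42*158) - 12512/3 = -1/(42 + 6636) - 12512/3 = -1/6678 - 12512/3 = -27851713/6678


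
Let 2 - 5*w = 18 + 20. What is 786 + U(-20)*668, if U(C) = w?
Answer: -20118/5 ≈ -4023.6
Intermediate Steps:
w = -36/5 (w = 2/5 - (18 + 20)/5 = 2/5 - 1/5*38 = 2/5 - 38/5 = -36/5 ≈ -7.2000)
U(C) = -36/5
786 + U(-20)*668 = 786 - 36/5*668 = 786 - 24048/5 = -20118/5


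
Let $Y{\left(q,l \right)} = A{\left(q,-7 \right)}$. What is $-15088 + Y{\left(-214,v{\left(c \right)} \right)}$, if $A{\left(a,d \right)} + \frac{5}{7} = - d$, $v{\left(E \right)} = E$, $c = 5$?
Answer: $- \frac{105572}{7} \approx -15082.0$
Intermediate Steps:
$A{\left(a,d \right)} = - \frac{5}{7} - d$
$Y{\left(q,l \right)} = \frac{44}{7}$ ($Y{\left(q,l \right)} = - \frac{5}{7} - -7 = - \frac{5}{7} + 7 = \frac{44}{7}$)
$-15088 + Y{\left(-214,v{\left(c \right)} \right)} = -15088 + \frac{44}{7} = - \frac{105572}{7}$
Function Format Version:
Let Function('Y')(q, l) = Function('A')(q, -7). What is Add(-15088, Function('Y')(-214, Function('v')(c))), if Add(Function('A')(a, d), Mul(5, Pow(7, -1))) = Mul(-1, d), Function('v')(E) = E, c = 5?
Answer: Rational(-105572, 7) ≈ -15082.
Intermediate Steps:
Function('A')(a, d) = Add(Rational(-5, 7), Mul(-1, d))
Function('Y')(q, l) = Rational(44, 7) (Function('Y')(q, l) = Add(Rational(-5, 7), Mul(-1, -7)) = Add(Rational(-5, 7), 7) = Rational(44, 7))
Add(-15088, Function('Y')(-214, Function('v')(c))) = Add(-15088, Rational(44, 7)) = Rational(-105572, 7)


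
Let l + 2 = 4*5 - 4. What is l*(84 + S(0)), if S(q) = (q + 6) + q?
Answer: 1260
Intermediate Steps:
l = 14 (l = -2 + (4*5 - 4) = -2 + (20 - 4) = -2 + 16 = 14)
S(q) = 6 + 2*q (S(q) = (6 + q) + q = 6 + 2*q)
l*(84 + S(0)) = 14*(84 + (6 + 2*0)) = 14*(84 + (6 + 0)) = 14*(84 + 6) = 14*90 = 1260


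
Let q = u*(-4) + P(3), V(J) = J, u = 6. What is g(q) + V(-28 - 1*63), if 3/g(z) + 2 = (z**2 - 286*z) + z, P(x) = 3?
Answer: -584581/6424 ≈ -91.000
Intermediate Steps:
q = -21 (q = 6*(-4) + 3 = -24 + 3 = -21)
g(z) = 3/(-2 + z**2 - 285*z) (g(z) = 3/(-2 + ((z**2 - 286*z) + z)) = 3/(-2 + (z**2 - 285*z)) = 3/(-2 + z**2 - 285*z))
g(q) + V(-28 - 1*63) = 3/(-2 + (-21)**2 - 285*(-21)) + (-28 - 1*63) = 3/(-2 + 441 + 5985) + (-28 - 63) = 3/6424 - 91 = -584581/6424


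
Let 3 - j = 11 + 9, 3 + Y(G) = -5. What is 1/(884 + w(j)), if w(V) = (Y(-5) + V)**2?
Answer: 1/1509 ≈ 0.00066269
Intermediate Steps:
Y(G) = -8 (Y(G) = -3 - 5 = -8)
j = -17 (j = 3 - (11 + 9) = 3 - 1*20 = 3 - 20 = -17)
w(V) = (-8 + V)**2
1/(884 + w(j)) = 1/(884 + (-8 - 17)**2) = 1/(884 + (-25)**2) = 1/(884 + 625) = 1/1509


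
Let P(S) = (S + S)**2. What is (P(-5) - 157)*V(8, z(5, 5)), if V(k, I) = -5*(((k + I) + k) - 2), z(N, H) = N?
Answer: 5415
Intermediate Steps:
V(k, I) = 10 - 10*k - 5*I (V(k, I) = -5*(((I + k) + k) - 2) = -5*((I + 2*k) - 2) = -5*(-2 + I + 2*k) = 10 - 10*k - 5*I)
P(S) = 4*S**2 (P(S) = (2*S)**2 = 4*S**2)
(P(-5) - 157)*V(8, z(5, 5)) = (4*(-5)**2 - 157)*(10 - 10*8 - 5*5) = (4*25 - 157)*(10 - 80 - 25) = (100 - 157)*(-95) = -57*(-95) = 5415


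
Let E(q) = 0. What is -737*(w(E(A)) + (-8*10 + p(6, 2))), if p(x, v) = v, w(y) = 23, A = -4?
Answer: 40535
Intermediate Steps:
-737*(w(E(A)) + (-8*10 + p(6, 2))) = -737*(23 + (-8*10 + 2)) = -737*(23 + (-80 + 2)) = -737*(23 - 78) = -737*(-55) = 40535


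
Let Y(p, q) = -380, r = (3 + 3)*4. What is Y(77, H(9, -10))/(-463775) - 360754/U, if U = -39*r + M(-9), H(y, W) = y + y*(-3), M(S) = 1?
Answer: 6692361666/17345185 ≈ 385.83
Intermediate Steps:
r = 24 (r = 6*4 = 24)
H(y, W) = -2*y (H(y, W) = y - 3*y = -2*y)
U = -935 (U = -39*24 + 1 = -936 + 1 = -935)
Y(77, H(9, -10))/(-463775) - 360754/U = -380/(-463775) - 360754/(-935) = -380*(-1/463775) - 360754*(-1/935) = 76/92755 + 360754/935 = 6692361666/17345185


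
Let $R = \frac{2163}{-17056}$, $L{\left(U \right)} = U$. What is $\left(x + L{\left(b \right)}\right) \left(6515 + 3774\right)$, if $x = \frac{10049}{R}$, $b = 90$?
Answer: $- \frac{1761487850386}{2163} \approx -8.1437 \cdot 10^{8}$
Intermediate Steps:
$R = - \frac{2163}{17056}$ ($R = 2163 \left(- \frac{1}{17056}\right) = - \frac{2163}{17056} \approx -0.12682$)
$x = - \frac{171395744}{2163}$ ($x = \frac{10049}{- \frac{2163}{17056}} = 10049 \left(- \frac{17056}{2163}\right) = - \frac{171395744}{2163} \approx -79240.0$)
$\left(x + L{\left(b \right)}\right) \left(6515 + 3774\right) = \left(- \frac{171395744}{2163} + 90\right) \left(6515 + 3774\right) = \left(- \frac{171201074}{2163}\right) 10289 = - \frac{1761487850386}{2163}$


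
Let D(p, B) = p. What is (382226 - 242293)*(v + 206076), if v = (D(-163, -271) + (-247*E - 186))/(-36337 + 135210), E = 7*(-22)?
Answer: 2851189454047521/98873 ≈ 2.8837e+10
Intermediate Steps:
E = -154
v = 37689/98873 (v = (-163 + (-247*(-154) - 186))/(-36337 + 135210) = (-163 + (38038 - 186))/98873 = (-163 + 37852)*(1/98873) = 37689*(1/98873) = 37689/98873 ≈ 0.38119)
(382226 - 242293)*(v + 206076) = (382226 - 242293)*(37689/98873 + 206076) = 139933*(20375390037/98873) = 2851189454047521/98873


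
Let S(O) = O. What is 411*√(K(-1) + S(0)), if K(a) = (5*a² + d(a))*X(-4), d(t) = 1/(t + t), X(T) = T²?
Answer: 2466*√2 ≈ 3487.4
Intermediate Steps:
d(t) = 1/(2*t)
K(a) = 8/a + 80*a² (K(a) = (5*a² + 1/(2*a))*(-4)² = (1/(2*a) + 5*a²)*16 = 8/a + 80*a²)
411*√(K(-1) + S(0)) = 411*√(8*(1 + 10*(-1)³)/(-1) + 0) = 411*√(8*(-1)*(1 + 10*(-1)) + 0) = 411*√(8*(-1)*(1 - 10) + 0) = 411*√(8*(-1)*(-9) + 0) = 411*√(72 + 0) = 411*√72 = 411*(6*√2) = 2466*√2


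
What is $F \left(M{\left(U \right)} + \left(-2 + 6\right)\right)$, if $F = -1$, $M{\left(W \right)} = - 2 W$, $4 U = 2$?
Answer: $-3$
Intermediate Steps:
$U = \frac{1}{2}$ ($U = \frac{1}{4} \cdot 2 = \frac{1}{2} \approx 0.5$)
$F \left(M{\left(U \right)} + \left(-2 + 6\right)\right) = - (\left(-2\right) \frac{1}{2} + \left(-2 + 6\right)) = - (-1 + 4) = \left(-1\right) 3 = -3$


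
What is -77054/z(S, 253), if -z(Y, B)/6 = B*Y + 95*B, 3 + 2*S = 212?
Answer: 77054/302841 ≈ 0.25444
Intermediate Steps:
S = 209/2 (S = -3/2 + (½)*212 = -3/2 + 106 = 209/2 ≈ 104.50)
z(Y, B) = -570*B - 6*B*Y (z(Y, B) = -6*(B*Y + 95*B) = -6*(95*B + B*Y) = -570*B - 6*B*Y)
-77054/z(S, 253) = -77054*(-1/(1518*(95 + 209/2))) = -77054/((-6*253*399/2)) = -77054/(-302841) = -77054*(-1/302841) = 77054/302841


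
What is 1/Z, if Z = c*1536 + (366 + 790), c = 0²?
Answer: 1/1156 ≈ 0.00086505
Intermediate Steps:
c = 0
Z = 1156 (Z = 0*1536 + (366 + 790) = 0 + 1156 = 1156)
1/Z = 1/1156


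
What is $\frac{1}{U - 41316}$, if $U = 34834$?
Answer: $- \frac{1}{6482} \approx -0.00015427$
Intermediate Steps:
$\frac{1}{U - 41316} = \frac{1}{34834 - 41316} = \frac{1}{-6482} = - \frac{1}{6482}$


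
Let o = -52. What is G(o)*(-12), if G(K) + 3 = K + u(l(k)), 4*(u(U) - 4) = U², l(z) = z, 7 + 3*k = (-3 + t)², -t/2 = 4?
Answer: -3720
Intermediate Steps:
t = -8 (t = -2*4 = -8)
k = 38 (k = -7/3 + (-3 - 8)²/3 = -7/3 + (⅓)*(-11)² = -7/3 + (⅓)*121 = -7/3 + 121/3 = 38)
u(U) = 4 + U²/4
G(K) = 362 + K (G(K) = -3 + (K + (4 + (¼)*38²)) = -3 + (K + (4 + (¼)*1444)) = -3 + (K + (4 + 361)) = -3 + (K + 365) = -3 + (365 + K) = 362 + K)
G(o)*(-12) = (362 - 52)*(-12) = 310*(-12) = -3720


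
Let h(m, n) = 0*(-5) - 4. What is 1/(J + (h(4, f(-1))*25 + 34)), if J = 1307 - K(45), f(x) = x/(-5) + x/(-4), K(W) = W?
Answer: 1/1196 ≈ 0.00083612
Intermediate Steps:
f(x) = -9*x/20 (f(x) = x*(-⅕) + x*(-¼) = -x/5 - x/4 = -9*x/20)
h(m, n) = -4 (h(m, n) = 0 - 4 = -4)
J = 1262 (J = 1307 - 1*45 = 1307 - 45 = 1262)
1/(J + (h(4, f(-1))*25 + 34)) = 1/(1262 + (-4*25 + 34)) = 1/(1262 + (-100 + 34)) = 1/(1262 - 66) = 1/1196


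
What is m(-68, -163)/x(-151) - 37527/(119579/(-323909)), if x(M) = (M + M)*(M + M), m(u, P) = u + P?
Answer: 1108614967231023/10906083116 ≈ 1.0165e+5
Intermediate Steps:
m(u, P) = P + u
x(M) = 4*M² (x(M) = (2*M)*(2*M) = 4*M²)
m(-68, -163)/x(-151) - 37527/(119579/(-323909)) = (-163 - 68)/((4*(-151)²)) - 37527/(119579/(-323909)) = -231/(4*22801) - 37527/(119579*(-1/323909)) = -231/91204 - 37527/(-119579/323909) = -231*1/91204 - 37527*(-323909/119579) = -231/91204 + 12155333043/119579 = 1108614967231023/10906083116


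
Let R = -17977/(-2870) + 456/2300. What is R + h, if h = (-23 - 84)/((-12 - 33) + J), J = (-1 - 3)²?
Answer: 97166289/9571450 ≈ 10.152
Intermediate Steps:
J = 16 (J = (-4)² = 16)
R = 2132791/330050 (R = -17977*(-1/2870) + 456*(1/2300) = 17977/2870 + 114/575 = 2132791/330050 ≈ 6.4620)
h = 107/29 (h = (-23 - 84)/((-12 - 33) + 16) = -107/(-45 + 16) = -107/(-29) = -107*(-1/29) = 107/29 ≈ 3.6897)
R + h = 2132791/330050 + 107/29 = 97166289/9571450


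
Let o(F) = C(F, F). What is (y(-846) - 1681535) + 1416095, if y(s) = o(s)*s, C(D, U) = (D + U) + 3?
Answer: 1163454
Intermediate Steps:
C(D, U) = 3 + D + U
o(F) = 3 + 2*F (o(F) = 3 + F + F = 3 + 2*F)
y(s) = s*(3 + 2*s) (y(s) = (3 + 2*s)*s = s*(3 + 2*s))
(y(-846) - 1681535) + 1416095 = (-846*(3 + 2*(-846)) - 1681535) + 1416095 = (-846*(3 - 1692) - 1681535) + 1416095 = (-846*(-1689) - 1681535) + 1416095 = (1428894 - 1681535) + 1416095 = -252641 + 1416095 = 1163454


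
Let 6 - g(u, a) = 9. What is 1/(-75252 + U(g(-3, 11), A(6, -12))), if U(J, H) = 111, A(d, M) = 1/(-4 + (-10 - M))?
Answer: -1/75141 ≈ -1.3308e-5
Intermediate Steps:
g(u, a) = -3 (g(u, a) = 6 - 1*9 = 6 - 9 = -3)
A(d, M) = 1/(-14 - M)
1/(-75252 + U(g(-3, 11), A(6, -12))) = 1/(-75252 + 111) = 1/(-75141) = -1/75141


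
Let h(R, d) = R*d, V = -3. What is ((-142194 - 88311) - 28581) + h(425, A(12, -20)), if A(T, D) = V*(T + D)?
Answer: -248886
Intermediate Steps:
A(T, D) = -3*D - 3*T (A(T, D) = -3*(T + D) = -3*(D + T) = -3*D - 3*T)
((-142194 - 88311) - 28581) + h(425, A(12, -20)) = ((-142194 - 88311) - 28581) + 425*(-3*(-20) - 3*12) = (-230505 - 28581) + 425*(60 - 36) = -259086 + 425*24 = -259086 + 10200 = -248886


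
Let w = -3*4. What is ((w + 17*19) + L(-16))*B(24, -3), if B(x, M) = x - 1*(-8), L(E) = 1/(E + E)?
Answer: 9951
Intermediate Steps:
w = -12
L(E) = 1/(2*E)
B(x, M) = 8 + x (B(x, M) = x + 8 = 8 + x)
((w + 17*19) + L(-16))*B(24, -3) = ((-12 + 17*19) + (½)/(-16))*(8 + 24) = ((-12 + 323) + (½)*(-1/16))*32 = (311 - 1/32)*32 = (9951/32)*32 = 9951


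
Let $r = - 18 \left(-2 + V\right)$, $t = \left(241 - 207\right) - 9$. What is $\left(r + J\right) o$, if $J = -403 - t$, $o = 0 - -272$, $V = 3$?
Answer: $-121312$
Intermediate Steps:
$t = 25$ ($t = 34 - 9 = 25$)
$r = -18$ ($r = - 18 \left(-2 + 3\right) = \left(-18\right) 1 = -18$)
$o = 272$ ($o = 0 + 272 = 272$)
$J = -428$ ($J = -403 - 25 = -428$)
$\left(r + J\right) o = \left(-18 - 428\right) 272 = \left(-446\right) 272 = -121312$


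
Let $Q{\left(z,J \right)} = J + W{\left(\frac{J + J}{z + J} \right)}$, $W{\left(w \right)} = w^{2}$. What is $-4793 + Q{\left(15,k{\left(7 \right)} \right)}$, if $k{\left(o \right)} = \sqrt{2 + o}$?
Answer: $- \frac{43109}{9} \approx -4789.9$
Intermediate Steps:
$Q{\left(z,J \right)} = J + \frac{4 J^{2}}{\left(J + z\right)^{2}}$ ($Q{\left(z,J \right)} = J + \left(\frac{J + J}{z + J}\right)^{2} = J + \left(\frac{2 J}{J + z}\right)^{2} = J + \frac{4 J^{2}}{\left(J + z\right)^{2}}$)
$-4793 + Q{\left(15,k{\left(7 \right)} \right)} = -4793 + \left(\sqrt{2 + 7} + \frac{4 \left(\sqrt{2 + 7}\right)^{2}}{\left(\sqrt{2 + 7} + 15\right)^{2}}\right) = -4793 + \left(\sqrt{9} + \frac{4 \left(\sqrt{9}\right)^{2}}{\left(\sqrt{9} + 15\right)^{2}}\right) = -4793 + \left(3 + \frac{4 \cdot 3^{2}}{\left(3 + 15\right)^{2}}\right) = -4793 + \left(3 + 4 \cdot 9 \cdot \frac{1}{324}\right) = -4793 + \left(3 + \frac{1}{9}\right) = -4793 + \frac{28}{9} = - \frac{43109}{9}$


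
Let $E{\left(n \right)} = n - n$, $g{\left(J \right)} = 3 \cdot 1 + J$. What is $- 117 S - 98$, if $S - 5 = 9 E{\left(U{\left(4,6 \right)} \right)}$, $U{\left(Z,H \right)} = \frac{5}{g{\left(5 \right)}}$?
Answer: $-683$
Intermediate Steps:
$g{\left(J \right)} = 3 + J$
$U{\left(Z,H \right)} = \frac{5}{8}$ ($U{\left(Z,H \right)} = \frac{5}{3 + 5} = \frac{5}{8}$)
$E{\left(n \right)} = 0$
$S = 5$ ($S = 5 + 9 \cdot 0 = 5 + 0 = 5$)
$- 117 S - 98 = \left(-117\right) 5 - 98 = -585 - 98 = -683$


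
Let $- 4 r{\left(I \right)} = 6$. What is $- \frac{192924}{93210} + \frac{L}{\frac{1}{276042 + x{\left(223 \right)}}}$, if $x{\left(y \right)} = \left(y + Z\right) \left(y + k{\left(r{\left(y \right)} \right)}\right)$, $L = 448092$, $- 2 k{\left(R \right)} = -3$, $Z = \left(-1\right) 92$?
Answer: $\frac{2126281252880676}{15535} \approx 1.3687 \cdot 10^{11}$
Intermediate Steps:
$r{\left(I \right)} = - \frac{3}{2}$ ($r{\left(I \right)} = \left(- \frac{1}{4}\right) 6 = - \frac{3}{2}$)
$Z = -92$
$k{\left(R \right)} = \frac{3}{2}$ ($k{\left(R \right)} = \left(- \frac{1}{2}\right) \left(-3\right) = \frac{3}{2}$)
$x{\left(y \right)} = \left(-92 + y\right) \left(\frac{3}{2} + y\right)$ ($x{\left(y \right)} = \left(y - 92\right) \left(y + \frac{3}{2}\right) = \left(-92 + y\right) \left(\frac{3}{2} + y\right)$)
$- \frac{192924}{93210} + \frac{L}{\frac{1}{276042 + x{\left(223 \right)}}} = - \frac{192924}{93210} + \frac{448092}{\frac{1}{276042 - \left(\frac{40639}{2} - 49729\right)}} = \left(-192924\right) \frac{1}{93210} + \frac{448092}{\frac{1}{276042 - - \frac{58819}{2}}} = - \frac{32154}{15535} + \frac{448092}{\frac{1}{276042 + \frac{58819}{2}}} = - \frac{32154}{15535} + \frac{448092}{\frac{1}{\frac{610903}{2}}} = - \frac{32154}{15535} + \frac{448092}{\frac{2}{610903}} = - \frac{32154}{15535} + 448092 \cdot \frac{610903}{2} = - \frac{32154}{15535} + 136870373538 = \frac{2126281252880676}{15535}$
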